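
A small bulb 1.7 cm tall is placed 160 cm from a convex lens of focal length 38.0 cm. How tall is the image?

0.530 cm

1/d_i = 1/f − 1/d_o = 1/(38.00) − 1/(160) = 0.02007, so d_i = 49.84 cm.
m = −d_i/d_o = -0.3115.
|h_i| = |m|·h_o = 0.3115 × 1.7 = 0.530 cm. The image is real, inverted and reduced, on the far side of the lens.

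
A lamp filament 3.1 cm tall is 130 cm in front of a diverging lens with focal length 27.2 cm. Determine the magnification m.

m = +0.173

For a diverging lens, f = -27.2 cm.
1/d_i = 1/f − 1/d_o = 1/(-27.20) − 1/(130) = -0.04446, so d_i = -22.49 cm.
m = −d_i/d_o = −(-22.49)/(130) = +0.173.
The image is virtual, upright and reduced, on the same side as the object.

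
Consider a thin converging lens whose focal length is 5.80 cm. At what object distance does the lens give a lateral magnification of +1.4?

1.66 cm

m = −d_i/d_o ⇒ d_i = −m·d_o.
1/f = 1/d_o + 1/d_i = 1/d_o − 1/(m·d_o) = (1 − 1/m)/d_o, so d_o = f(1 − 1/m) = (5.800)(1 − 1/(+1.4)) = 1.66 cm.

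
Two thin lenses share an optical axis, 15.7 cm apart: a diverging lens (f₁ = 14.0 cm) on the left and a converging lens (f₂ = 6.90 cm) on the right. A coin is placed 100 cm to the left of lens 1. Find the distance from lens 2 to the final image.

Lens 1 is diverging, so f₁ = −14.0 cm.
Lens 1: 1/d_i1 = 1/f₁ − 1/d_o1 = 1/(-14.0) − 1/(100) = -0.08143, so d_i1 = -12.28 cm.
The intermediate image is 12.28 cm to the left of lens 1 (virtual), which is 15.7 − (-12.28) = 27.98 cm to the left of lens 2, so d_o2 = +27.98 cm.
Lens 2: 1/d_i2 = 1/f₂ − 1/d_o2 = 1/(6.90) − 1/(27.98) = 0.1092, so d_i2 = 9.16 cm.
The final image is real, 9.16 cm to the right of lens 2 (overall magnification ≈ -0.040).

9.16 cm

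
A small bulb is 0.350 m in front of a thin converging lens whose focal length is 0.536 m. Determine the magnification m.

m = +2.88

1/d_i = 1/f − 1/d_o = 1/(0.5360) − 1/(0.350) = -0.9915, so d_i = -1.009 m.
m = −d_i/d_o = −(-1.009)/(0.350) = +2.88.
The image is virtual, upright and enlarged, on the same side as the object.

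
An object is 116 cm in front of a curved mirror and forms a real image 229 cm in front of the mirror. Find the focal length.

Real image ⇒ d_i = +229 cm.
1/f = 1/d_o + 1/d_i = 1/(116) + 1/(229) = 0.01299, so f = 77.0 cm.
Since f is positive, the curved mirror is concave.

f = 77.0 cm (concave)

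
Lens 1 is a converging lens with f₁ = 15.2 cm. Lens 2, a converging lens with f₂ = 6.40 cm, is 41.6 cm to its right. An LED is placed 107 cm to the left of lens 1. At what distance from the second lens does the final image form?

8.74 cm

Lens 1: 1/d_i1 = 1/f₁ − 1/d_o1 = 1/(15.2) − 1/(107) = 0.05644, so d_i1 = 17.72 cm.
The intermediate image is 17.72 cm to the right of lens 1, which is 41.6 − (17.72) = 23.88 cm to the left of lens 2, so d_o2 = +23.88 cm.
Lens 2: 1/d_i2 = 1/f₂ − 1/d_o2 = 1/(6.40) − 1/(23.88) = 0.1144, so d_i2 = 8.74 cm.
The final image is real, 8.74 cm to the right of lens 2 (overall magnification ≈ 0.061).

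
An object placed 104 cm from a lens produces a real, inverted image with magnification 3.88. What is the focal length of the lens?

f = 82.7 cm (converging)

m = −d_i/d_o ⇒ d_i = −m·d_o = −(-3.88)·(104) = 403.5 cm.
1/f = 1/d_o + 1/d_i = 1/(104) + 1/(403.5) = 0.01209, so f = 82.7 cm.
Since f is positive, the lens is converging.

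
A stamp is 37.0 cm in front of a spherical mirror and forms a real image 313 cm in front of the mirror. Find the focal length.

f = 33.1 cm (concave)

Real image ⇒ d_i = +313 cm.
1/f = 1/d_o + 1/d_i = 1/(37.0) + 1/(313) = 0.03022, so f = 33.1 cm.
Since f is positive, the spherical mirror is concave.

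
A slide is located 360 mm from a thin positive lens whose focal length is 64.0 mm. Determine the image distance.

Thin-lens equation: 1/v = 1/f − 1/u = 1/(64.00) − 1/(360) = 0.01562 − 0.002778 = 0.01285, so v = 77.8 mm.
The image is real, inverted and reduced, on the far side of the lens.

77.8 mm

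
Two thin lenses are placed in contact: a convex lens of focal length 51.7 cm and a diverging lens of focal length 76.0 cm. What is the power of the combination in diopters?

P = +0.618 D

P₁ = 1/f₁ = 1/(0.517 m) = +1.934 D; P₂ = 1/f₂ = 1/(-0.760 m) = -1.316 D.
For thin lenses in contact, P = P₁ + P₂ = (+1.934) + (-1.316) = +0.618 D.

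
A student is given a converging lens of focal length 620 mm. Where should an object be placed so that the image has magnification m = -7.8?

699 mm

m = −d_i/d_o ⇒ d_i = −m·d_o.
1/f = 1/d_o + 1/d_i = 1/d_o − 1/(m·d_o) = (1 − 1/m)/d_o, so d_o = f(1 − 1/m) = (620.0)(1 − 1/(-7.8)) = 699 mm.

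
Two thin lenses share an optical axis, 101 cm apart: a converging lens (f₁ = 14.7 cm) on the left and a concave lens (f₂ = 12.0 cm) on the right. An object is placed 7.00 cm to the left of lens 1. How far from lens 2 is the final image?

10.9 cm

Lens 1: 1/d_i1 = 1/f₁ − 1/d_o1 = 1/(14.7) − 1/(7.00) = -0.07483, so d_i1 = -13.36 cm.
The intermediate image is 13.36 cm to the left of lens 1 (virtual), which is 101 − (-13.36) = 114.4 cm to the left of lens 2, so d_o2 = +114.4 cm.
Lens 2 is diverging, so f₂ = −12.0 cm.
Lens 2: 1/d_i2 = 1/f₂ − 1/d_o2 = 1/(-12.0) − 1/(114.4) = -0.09207, so d_i2 = -10.9 cm.
The final image is virtual, 10.9 cm to the left of lens 2 (overall magnification ≈ 0.18).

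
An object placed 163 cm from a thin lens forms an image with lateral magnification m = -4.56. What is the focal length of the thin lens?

f = 134 cm (converging)

m = −d_i/d_o ⇒ d_i = −m·d_o = −(-4.56)·(163) = 743.3 cm.
1/f = 1/d_o + 1/d_i = 1/(163) + 1/(743.3) = 0.007480, so f = 134 cm.
Since f is positive, the thin lens is converging.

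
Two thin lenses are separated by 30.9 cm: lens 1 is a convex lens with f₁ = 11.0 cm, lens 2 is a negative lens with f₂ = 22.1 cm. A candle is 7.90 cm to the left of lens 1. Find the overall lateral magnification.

Lens 1: 1/d_i1 = 1/(11.0) − 1/(7.90) = -0.03567, so d_i1 = -28.03 cm; m₁ = −d_i1/d_o1 = +3.548.
d_o2 = 30.9 − (-28.03) = 58.93 cm.
f₂ = −22.1 cm (diverging).
Lens 2: 1/d_i2 = 1/(-22.1) − 1/(58.93) = -0.06222, so d_i2 = -16.07 cm; m₂ = −d_i2/d_o2 = +0.2727.
m = m₁·m₂ = (+3.548)(+0.2727) = +0.968.

m = +0.968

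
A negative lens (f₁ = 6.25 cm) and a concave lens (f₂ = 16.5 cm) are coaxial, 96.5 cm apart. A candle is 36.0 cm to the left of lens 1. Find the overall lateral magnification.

m = +0.0206

f₁ = −6.25 cm (diverging).
Lens 1: 1/d_i1 = 1/(-6.25) − 1/(36.0) = -0.1878, so d_i1 = -5.325 cm; m₁ = −d_i1/d_o1 = +0.1479.
d_o2 = 96.5 − (-5.325) = 101.8 cm.
f₂ = −16.5 cm (diverging).
Lens 2: 1/d_i2 = 1/(-16.5) − 1/(101.8) = -0.07043, so d_i2 = -14.20 cm; m₂ = −d_i2/d_o2 = +0.1395.
m = m₁·m₂ = (+0.1479)(+0.1395) = +0.0206.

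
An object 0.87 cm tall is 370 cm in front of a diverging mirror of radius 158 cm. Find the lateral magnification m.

f = R/2 = 158/2 = 79.00 cm; for a diverging mirror, f = -79.00 cm.
1/d_i = 1/f − 1/d_o = 1/(-79.00) − 1/(370) = -0.01536, so d_i = -65.10 cm.
m = −d_i/d_o = −(-65.10)/(370) = +0.176.
The image is virtual, upright and reduced, behind the mirror.

m = +0.176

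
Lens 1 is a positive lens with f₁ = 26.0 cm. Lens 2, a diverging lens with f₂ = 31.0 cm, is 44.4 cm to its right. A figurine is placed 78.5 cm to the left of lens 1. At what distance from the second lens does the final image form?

Lens 1: 1/d_i1 = 1/f₁ − 1/d_o1 = 1/(26.0) − 1/(78.5) = 0.02572, so d_i1 = 38.88 cm.
The intermediate image is 38.88 cm to the right of lens 1, which is 44.4 − (38.88) = 5.520 cm to the left of lens 2, so d_o2 = +5.520 cm.
Lens 2 is diverging, so f₂ = −31.0 cm.
Lens 2: 1/d_i2 = 1/f₂ − 1/d_o2 = 1/(-31.0) − 1/(5.520) = -0.2134, so d_i2 = -4.69 cm.
The final image is virtual, 4.69 cm to the left of lens 2 (overall magnification ≈ -0.42).

4.69 cm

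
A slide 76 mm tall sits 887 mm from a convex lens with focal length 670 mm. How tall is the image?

1/d_i = 1/f − 1/d_o = 1/(670.0) − 1/(887) = 0.0003651, so d_i = 2739 mm.
m = −d_i/d_o = -3.088.
|h_i| = |m|·h_o = 3.088 × 76 = 235 mm. The image is real, inverted and enlarged, on the far side of the lens.

235 mm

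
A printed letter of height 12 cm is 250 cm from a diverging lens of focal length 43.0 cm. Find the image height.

For a diverging lens, f = -43.0 cm.
1/d_i = 1/f − 1/d_o = 1/(-43.00) − 1/(250) = -0.02726, so d_i = -36.69 cm.
m = −d_i/d_o = +0.1468.
|h_i| = |m|·h_o = 0.1468 × 12 = 1.76 cm. The image is virtual, upright and reduced, on the same side as the object.

1.76 cm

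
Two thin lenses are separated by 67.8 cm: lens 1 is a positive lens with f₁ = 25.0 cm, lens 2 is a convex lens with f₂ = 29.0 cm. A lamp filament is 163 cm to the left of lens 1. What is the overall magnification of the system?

m = +0.567

Lens 1: 1/d_i1 = 1/(25.0) − 1/(163) = 0.03387, so d_i1 = 29.53 cm; m₁ = −d_i1/d_o1 = -0.1812.
d_o2 = 67.8 − (29.53) = 38.27 cm.
Lens 2: 1/d_i2 = 1/(29.0) − 1/(38.27) = 0.008353, so d_i2 = 119.7 cm; m₂ = −d_i2/d_o2 = -3.128.
m = m₁·m₂ = (-0.1812)(-3.128) = +0.567.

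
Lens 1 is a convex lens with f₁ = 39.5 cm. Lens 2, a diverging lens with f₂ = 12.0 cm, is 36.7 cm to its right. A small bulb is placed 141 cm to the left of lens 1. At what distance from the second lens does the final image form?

35.3 cm

Lens 1: 1/d_i1 = 1/f₁ − 1/d_o1 = 1/(39.5) − 1/(141) = 0.01822, so d_i1 = 54.87 cm.
The intermediate image is 54.87 cm to the right of lens 1, which lies 18.17 cm to the right of lens 2 — a virtual object — so d_o2 = −18.17 cm.
Lens 2 is diverging, so f₂ = −12.0 cm.
Lens 2: 1/d_i2 = 1/f₂ − 1/d_o2 = 1/(-12.0) − 1/(-18.17) = -0.02830, so d_i2 = -35.3 cm.
The final image is virtual, 35.3 cm to the left of lens 2 (overall magnification ≈ 0.76).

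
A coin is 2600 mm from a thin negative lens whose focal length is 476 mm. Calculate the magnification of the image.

For a negative lens, f = -476 mm.
1/d_i = 1/f − 1/d_o = 1/(-476.0) − 1/(2600) = -0.002485, so d_i = -402.3 mm.
m = −d_i/d_o = −(-402.3)/(2600) = +0.155.
The image is virtual, upright and reduced, on the same side as the object.

m = +0.155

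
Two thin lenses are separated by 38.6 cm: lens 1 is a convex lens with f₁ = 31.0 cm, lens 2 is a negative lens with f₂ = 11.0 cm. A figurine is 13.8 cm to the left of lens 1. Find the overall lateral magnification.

m = +0.266

Lens 1: 1/d_i1 = 1/(31.0) − 1/(13.8) = -0.04021, so d_i1 = -24.87 cm; m₁ = −d_i1/d_o1 = +1.802.
d_o2 = 38.6 − (-24.87) = 63.47 cm.
f₂ = −11.0 cm (diverging).
Lens 2: 1/d_i2 = 1/(-11.0) − 1/(63.47) = -0.1067, so d_i2 = -9.375 cm; m₂ = −d_i2/d_o2 = +0.1477.
m = m₁·m₂ = (+1.802)(+0.1477) = +0.266.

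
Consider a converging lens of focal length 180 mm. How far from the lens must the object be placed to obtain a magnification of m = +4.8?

m = −d_i/d_o ⇒ d_i = −m·d_o.
1/f = 1/d_o + 1/d_i = 1/d_o − 1/(m·d_o) = (1 − 1/m)/d_o, so d_o = f(1 − 1/m) = (180.0)(1 − 1/(+4.8)) = 142 mm.

142 mm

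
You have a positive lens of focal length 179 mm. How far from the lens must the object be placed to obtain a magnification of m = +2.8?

115 mm

m = −d_i/d_o ⇒ d_i = −m·d_o.
1/f = 1/d_o + 1/d_i = 1/d_o − 1/(m·d_o) = (1 − 1/m)/d_o, so d_o = f(1 − 1/m) = (179.0)(1 − 1/(+2.8)) = 115 mm.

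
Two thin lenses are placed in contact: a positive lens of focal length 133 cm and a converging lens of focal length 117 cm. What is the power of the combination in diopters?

P₁ = 1/f₁ = 1/(1.33 m) = +0.7519 D; P₂ = 1/f₂ = 1/(1.17 m) = +0.8547 D.
For thin lenses in contact, P = P₁ + P₂ = (+0.7519) + (+0.8547) = +1.61 D.

P = +1.61 D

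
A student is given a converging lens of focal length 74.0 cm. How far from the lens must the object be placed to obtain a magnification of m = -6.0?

m = −d_i/d_o ⇒ d_i = −m·d_o.
1/f = 1/d_o + 1/d_i = 1/d_o − 1/(m·d_o) = (1 − 1/m)/d_o, so d_o = f(1 − 1/m) = (74.00)(1 − 1/(-6.0)) = 86.3 cm.

86.3 cm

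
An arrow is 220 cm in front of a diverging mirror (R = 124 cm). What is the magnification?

m = +0.220

f = R/2 = 124/2 = 62.00 cm; for a diverging mirror, f = -62.00 cm.
1/d_i = 1/f − 1/d_o = 1/(-62.00) − 1/(220) = -0.02067, so d_i = -48.37 cm.
m = −d_i/d_o = −(-48.37)/(220) = +0.220.
The image is virtual, upright and reduced, behind the mirror.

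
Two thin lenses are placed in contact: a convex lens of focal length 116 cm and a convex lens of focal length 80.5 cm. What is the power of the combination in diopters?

P = +2.10 D

P₁ = 1/f₁ = 1/(1.16 m) = +0.8621 D; P₂ = 1/f₂ = 1/(0.805 m) = +1.242 D.
For thin lenses in contact, P = P₁ + P₂ = (+0.8621) + (+1.242) = +2.10 D.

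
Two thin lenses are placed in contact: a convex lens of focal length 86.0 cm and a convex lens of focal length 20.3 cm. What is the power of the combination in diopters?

P₁ = 1/f₁ = 1/(0.860 m) = +1.163 D; P₂ = 1/f₂ = 1/(0.203 m) = +4.926 D.
For thin lenses in contact, P = P₁ + P₂ = (+1.163) + (+4.926) = +6.09 D.

P = +6.09 D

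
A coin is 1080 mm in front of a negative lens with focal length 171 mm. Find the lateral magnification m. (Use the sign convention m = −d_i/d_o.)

For a negative lens, f = -171 mm.
1/d_i = 1/f − 1/d_o = 1/(-171.0) − 1/(1080) = -0.006774, so d_i = -147.6 mm.
m = −d_i/d_o = −(-147.6)/(1080) = +0.137.
The image is virtual, upright and reduced, on the same side as the object.

m = +0.137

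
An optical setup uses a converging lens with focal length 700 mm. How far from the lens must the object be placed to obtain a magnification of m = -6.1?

m = −d_i/d_o ⇒ d_i = −m·d_o.
1/f = 1/d_o + 1/d_i = 1/d_o − 1/(m·d_o) = (1 − 1/m)/d_o, so d_o = f(1 − 1/m) = (700.0)(1 − 1/(-6.1)) = 815 mm.

815 mm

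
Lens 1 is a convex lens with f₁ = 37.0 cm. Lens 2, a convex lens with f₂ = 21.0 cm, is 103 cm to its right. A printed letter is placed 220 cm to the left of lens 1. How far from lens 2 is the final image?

32.8 cm

Lens 1: 1/d_i1 = 1/f₁ − 1/d_o1 = 1/(37.0) − 1/(220) = 0.02248, so d_i1 = 44.48 cm.
The intermediate image is 44.48 cm to the right of lens 1, which is 103 − (44.48) = 58.52 cm to the left of lens 2, so d_o2 = +58.52 cm.
Lens 2: 1/d_i2 = 1/f₂ − 1/d_o2 = 1/(21.0) − 1/(58.52) = 0.03053, so d_i2 = 32.8 cm.
The final image is real, 32.8 cm to the right of lens 2 (overall magnification ≈ 0.11).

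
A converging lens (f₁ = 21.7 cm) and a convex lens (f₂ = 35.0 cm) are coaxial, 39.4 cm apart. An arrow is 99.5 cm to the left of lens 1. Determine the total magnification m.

m = -0.418

Lens 1: 1/d_i1 = 1/(21.7) − 1/(99.5) = 0.03603, so d_i1 = 27.75 cm; m₁ = −d_i1/d_o1 = -0.2789.
d_o2 = 39.4 − (27.75) = 11.65 cm.
Lens 2: 1/d_i2 = 1/(35.0) − 1/(11.65) = -0.05727, so d_i2 = -17.46 cm; m₂ = −d_i2/d_o2 = +1.499.
m = m₁·m₂ = (-0.2789)(+1.499) = -0.418.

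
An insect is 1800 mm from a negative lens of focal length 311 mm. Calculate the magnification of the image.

For a negative lens, f = -311 mm.
1/d_i = 1/f − 1/d_o = 1/(-311.0) − 1/(1800) = -0.003771, so d_i = -265.2 mm.
m = −d_i/d_o = −(-265.2)/(1800) = +0.147.
The image is virtual, upright and reduced, on the same side as the object.

m = +0.147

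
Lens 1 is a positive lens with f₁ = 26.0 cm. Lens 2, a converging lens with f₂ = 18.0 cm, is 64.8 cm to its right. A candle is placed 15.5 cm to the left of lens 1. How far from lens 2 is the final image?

21.8 cm

Lens 1: 1/d_i1 = 1/f₁ − 1/d_o1 = 1/(26.0) − 1/(15.5) = -0.02605, so d_i1 = -38.38 cm.
The intermediate image is 38.38 cm to the left of lens 1 (virtual), which is 64.8 − (-38.38) = 103.2 cm to the left of lens 2, so d_o2 = +103.2 cm.
Lens 2: 1/d_i2 = 1/f₂ − 1/d_o2 = 1/(18.0) − 1/(103.2) = 0.04587, so d_i2 = 21.8 cm.
The final image is real, 21.8 cm to the right of lens 2 (overall magnification ≈ -0.52).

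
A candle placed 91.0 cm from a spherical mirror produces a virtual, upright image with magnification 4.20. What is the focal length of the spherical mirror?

f = 119 cm (concave)

m = −d_i/d_o ⇒ d_i = −m·d_o = −(+4.20)·(91.0) = -382.2 cm.
1/f = 1/d_o + 1/d_i = 1/(91.0) + 1/(-382.2) = 0.008373, so f = 119 cm.
Since f is positive, the spherical mirror is concave.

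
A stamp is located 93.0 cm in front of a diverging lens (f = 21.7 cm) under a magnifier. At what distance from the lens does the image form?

For a diverging lens, f = -21.7 cm.
Thin-lens equation: 1/q = 1/f − 1/p = 1/(-21.70) − 1/(93.0) = -0.04608 − 0.01075 = -0.05684, so q = -17.6 cm.
The image is virtual, upright and reduced, on the same side as the object.

17.6 cm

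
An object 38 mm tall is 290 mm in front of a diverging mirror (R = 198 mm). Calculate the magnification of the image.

m = +0.254

f = R/2 = 198/2 = 99.00 mm; for a diverging mirror, f = -99.00 mm.
1/d_i = 1/f − 1/d_o = 1/(-99.00) − 1/(290) = -0.01355, so d_i = -73.80 mm.
m = −d_i/d_o = −(-73.80)/(290) = +0.254.
The image is virtual, upright and reduced, behind the mirror.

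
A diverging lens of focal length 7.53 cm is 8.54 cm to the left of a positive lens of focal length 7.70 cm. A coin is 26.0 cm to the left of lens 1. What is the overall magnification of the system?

f₁ = −7.53 cm (diverging).
Lens 1: 1/d_i1 = 1/(-7.53) − 1/(26.0) = -0.1713, so d_i1 = -5.839 cm; m₁ = −d_i1/d_o1 = +0.2246.
d_o2 = 8.54 − (-5.839) = 14.38 cm.
Lens 2: 1/d_i2 = 1/(7.70) − 1/(14.38) = 0.06033, so d_i2 = 16.58 cm; m₂ = −d_i2/d_o2 = -1.153.
m = m₁·m₂ = (+0.2246)(-1.153) = -0.259.

m = -0.259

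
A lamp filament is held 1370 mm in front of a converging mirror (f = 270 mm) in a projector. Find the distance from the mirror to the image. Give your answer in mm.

Mirror equation: 1/q = 1/f − 1/p = 1/(270.0) − 1/(1370) = 0.003704 − 0.0007299 = 0.002974, so q = 336 mm.
The image is real, inverted and reduced, in front of the mirror.

336 mm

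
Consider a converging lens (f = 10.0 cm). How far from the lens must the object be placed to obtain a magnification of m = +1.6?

3.75 cm

m = −d_i/d_o ⇒ d_i = −m·d_o.
1/f = 1/d_o + 1/d_i = 1/d_o − 1/(m·d_o) = (1 − 1/m)/d_o, so d_o = f(1 − 1/m) = (10.00)(1 − 1/(+1.6)) = 3.75 cm.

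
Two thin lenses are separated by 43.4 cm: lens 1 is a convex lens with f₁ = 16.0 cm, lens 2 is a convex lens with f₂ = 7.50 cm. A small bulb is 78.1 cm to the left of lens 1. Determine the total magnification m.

m = +0.122

Lens 1: 1/d_i1 = 1/(16.0) − 1/(78.1) = 0.04970, so d_i1 = 20.12 cm; m₁ = −d_i1/d_o1 = -0.2576.
d_o2 = 43.4 − (20.12) = 23.28 cm.
Lens 2: 1/d_i2 = 1/(7.50) − 1/(23.28) = 0.09038, so d_i2 = 11.06 cm; m₂ = −d_i2/d_o2 = -0.4753.
m = m₁·m₂ = (-0.2576)(-0.4753) = +0.122.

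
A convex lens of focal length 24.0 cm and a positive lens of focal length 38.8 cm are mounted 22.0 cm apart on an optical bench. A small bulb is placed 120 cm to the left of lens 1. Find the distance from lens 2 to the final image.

6.63 cm

Lens 1: 1/d_i1 = 1/f₁ − 1/d_o1 = 1/(24.0) − 1/(120) = 0.03333, so d_i1 = 30.00 cm.
The intermediate image is 30.00 cm to the right of lens 1, which lies 8.000 cm to the right of lens 2 — a virtual object — so d_o2 = −8.000 cm.
Lens 2: 1/d_i2 = 1/f₂ − 1/d_o2 = 1/(38.8) − 1/(-8.000) = 0.1508, so d_i2 = 6.63 cm.
The final image is real, 6.63 cm to the right of lens 2 (overall magnification ≈ -0.21).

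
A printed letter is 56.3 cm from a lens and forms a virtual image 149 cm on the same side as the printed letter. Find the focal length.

Virtual image ⇒ d_i = −149 cm.
1/f = 1/d_o + 1/d_i = 1/(56.3) + 1/(-149) = 0.01105, so f = 90.5 cm.
Since f is positive, the lens is converging.

f = 90.5 cm (converging)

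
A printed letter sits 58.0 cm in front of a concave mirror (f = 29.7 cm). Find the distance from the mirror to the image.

60.9 cm

Mirror equation: 1/q = 1/f − 1/p = 1/(29.70) − 1/(58.0) = 0.03367 − 0.01724 = 0.01643, so q = 60.9 cm.
The image is real, inverted and enlarged, in front of the mirror.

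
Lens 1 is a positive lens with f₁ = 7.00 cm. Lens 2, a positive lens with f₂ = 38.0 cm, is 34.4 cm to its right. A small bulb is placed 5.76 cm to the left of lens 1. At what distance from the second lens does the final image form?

Lens 1: 1/d_i1 = 1/f₁ − 1/d_o1 = 1/(7.00) − 1/(5.76) = -0.03075, so d_i1 = -32.52 cm.
The intermediate image is 32.52 cm to the left of lens 1 (virtual), which is 34.4 − (-32.52) = 66.92 cm to the left of lens 2, so d_o2 = +66.92 cm.
Lens 2: 1/d_i2 = 1/f₂ − 1/d_o2 = 1/(38.0) − 1/(66.92) = 0.01137, so d_i2 = 87.9 cm.
The final image is real, 87.9 cm to the right of lens 2 (overall magnification ≈ -7.4).

87.9 cm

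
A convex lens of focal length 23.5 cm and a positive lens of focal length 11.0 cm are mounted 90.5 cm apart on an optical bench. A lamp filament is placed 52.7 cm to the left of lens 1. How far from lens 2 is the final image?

Lens 1: 1/d_i1 = 1/f₁ − 1/d_o1 = 1/(23.5) − 1/(52.7) = 0.02358, so d_i1 = 42.41 cm.
The intermediate image is 42.41 cm to the right of lens 1, which is 90.5 − (42.41) = 48.09 cm to the left of lens 2, so d_o2 = +48.09 cm.
Lens 2: 1/d_i2 = 1/f₂ − 1/d_o2 = 1/(11.0) − 1/(48.09) = 0.07011, so d_i2 = 14.3 cm.
The final image is real, 14.3 cm to the right of lens 2 (overall magnification ≈ 0.24).

14.3 cm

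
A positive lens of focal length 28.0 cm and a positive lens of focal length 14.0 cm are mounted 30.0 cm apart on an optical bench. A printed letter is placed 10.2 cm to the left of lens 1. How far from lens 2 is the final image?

20.1 cm

Lens 1: 1/d_i1 = 1/f₁ − 1/d_o1 = 1/(28.0) − 1/(10.2) = -0.06232, so d_i1 = -16.04 cm.
The intermediate image is 16.04 cm to the left of lens 1 (virtual), which is 30.0 − (-16.04) = 46.04 cm to the left of lens 2, so d_o2 = +46.04 cm.
Lens 2: 1/d_i2 = 1/f₂ − 1/d_o2 = 1/(14.0) − 1/(46.04) = 0.04971, so d_i2 = 20.1 cm.
The final image is real, 20.1 cm to the right of lens 2 (overall magnification ≈ -0.69).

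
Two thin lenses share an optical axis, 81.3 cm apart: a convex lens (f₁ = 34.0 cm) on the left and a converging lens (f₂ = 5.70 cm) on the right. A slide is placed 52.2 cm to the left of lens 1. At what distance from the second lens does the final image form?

4.22 cm

Lens 1: 1/d_i1 = 1/f₁ − 1/d_o1 = 1/(34.0) − 1/(52.2) = 0.01025, so d_i1 = 97.52 cm.
The intermediate image is 97.52 cm to the right of lens 1, which lies 16.22 cm to the right of lens 2 — a virtual object — so d_o2 = −16.22 cm.
Lens 2: 1/d_i2 = 1/f₂ − 1/d_o2 = 1/(5.70) − 1/(-16.22) = 0.2371, so d_i2 = 4.22 cm.
The final image is real, 4.22 cm to the right of lens 2 (overall magnification ≈ -0.49).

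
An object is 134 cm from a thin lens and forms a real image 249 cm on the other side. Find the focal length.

f = 87.1 cm (converging)

Real image ⇒ d_i = +249 cm.
1/f = 1/d_o + 1/d_i = 1/(134) + 1/(249) = 0.01148, so f = 87.1 cm.
Since f is positive, the thin lens is converging.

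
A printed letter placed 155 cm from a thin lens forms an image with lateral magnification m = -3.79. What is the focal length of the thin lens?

m = −d_i/d_o ⇒ d_i = −m·d_o = −(-3.79)·(155) = 587.5 cm.
1/f = 1/d_o + 1/d_i = 1/(155) + 1/(587.5) = 0.008154, so f = 123 cm.
Since f is positive, the thin lens is converging.

f = 123 cm (converging)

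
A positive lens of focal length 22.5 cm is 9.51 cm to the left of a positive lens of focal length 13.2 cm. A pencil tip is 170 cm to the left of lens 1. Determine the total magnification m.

m = -0.0680

Lens 1: 1/d_i1 = 1/(22.5) − 1/(170) = 0.03856, so d_i1 = 25.93 cm; m₁ = −d_i1/d_o1 = -0.1525.
d_o2 = 9.51 − (25.93) = -16.42 cm (virtual object).
Lens 2: 1/d_i2 = 1/(13.2) − 1/(-16.42) = 0.1367, so d_i2 = 7.317 cm; m₂ = −d_i2/d_o2 = +0.4456.
m = m₁·m₂ = (-0.1525)(+0.4456) = -0.0680.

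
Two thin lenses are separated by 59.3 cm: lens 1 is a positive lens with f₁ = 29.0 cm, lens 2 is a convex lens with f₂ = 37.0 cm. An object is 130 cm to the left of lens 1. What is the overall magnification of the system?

m = -0.707

Lens 1: 1/d_i1 = 1/(29.0) − 1/(130) = 0.02679, so d_i1 = 37.33 cm; m₁ = −d_i1/d_o1 = -0.2872.
d_o2 = 59.3 − (37.33) = 21.97 cm.
Lens 2: 1/d_i2 = 1/(37.0) − 1/(21.97) = -0.01849, so d_i2 = -54.08 cm; m₂ = −d_i2/d_o2 = +2.462.
m = m₁·m₂ = (-0.2872)(+2.462) = -0.707.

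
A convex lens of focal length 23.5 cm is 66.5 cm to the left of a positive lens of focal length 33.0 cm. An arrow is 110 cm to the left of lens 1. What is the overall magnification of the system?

Lens 1: 1/d_i1 = 1/(23.5) − 1/(110) = 0.03346, so d_i1 = 29.88 cm; m₁ = −d_i1/d_o1 = -0.2716.
d_o2 = 66.5 − (29.88) = 36.62 cm.
Lens 2: 1/d_i2 = 1/(33.0) − 1/(36.62) = 0.002996, so d_i2 = 333.8 cm; m₂ = −d_i2/d_o2 = -9.116.
m = m₁·m₂ = (-0.2716)(-9.116) = +2.48.

m = +2.48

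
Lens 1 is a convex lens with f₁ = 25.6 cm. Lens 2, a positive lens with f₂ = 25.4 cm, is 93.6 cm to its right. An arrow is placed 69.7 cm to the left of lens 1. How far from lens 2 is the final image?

Lens 1: 1/d_i1 = 1/f₁ − 1/d_o1 = 1/(25.6) − 1/(69.7) = 0.02472, so d_i1 = 40.46 cm.
The intermediate image is 40.46 cm to the right of lens 1, which is 93.6 − (40.46) = 53.14 cm to the left of lens 2, so d_o2 = +53.14 cm.
Lens 2: 1/d_i2 = 1/f₂ − 1/d_o2 = 1/(25.4) − 1/(53.14) = 0.02055, so d_i2 = 48.7 cm.
The final image is real, 48.7 cm to the right of lens 2 (overall magnification ≈ 0.53).

48.7 cm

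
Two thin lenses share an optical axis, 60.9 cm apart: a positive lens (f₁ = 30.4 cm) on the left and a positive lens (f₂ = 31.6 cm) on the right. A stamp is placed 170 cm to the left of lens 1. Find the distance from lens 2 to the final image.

Lens 1: 1/d_i1 = 1/f₁ − 1/d_o1 = 1/(30.4) − 1/(170) = 0.02701, so d_i1 = 37.02 cm.
The intermediate image is 37.02 cm to the right of lens 1, which is 60.9 − (37.02) = 23.88 cm to the left of lens 2, so d_o2 = +23.88 cm.
Lens 2: 1/d_i2 = 1/f₂ − 1/d_o2 = 1/(31.6) − 1/(23.88) = -0.01023, so d_i2 = -97.7 cm.
The final image is virtual, 97.7 cm to the left of lens 2 (overall magnification ≈ -0.89).

97.7 cm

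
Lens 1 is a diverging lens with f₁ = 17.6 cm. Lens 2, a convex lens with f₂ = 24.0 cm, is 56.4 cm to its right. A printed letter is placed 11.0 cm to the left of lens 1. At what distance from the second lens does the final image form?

38.7 cm

Lens 1 is diverging, so f₁ = −17.6 cm.
Lens 1: 1/d_i1 = 1/f₁ − 1/d_o1 = 1/(-17.6) − 1/(11.0) = -0.1477, so d_i1 = -6.769 cm.
The intermediate image is 6.769 cm to the left of lens 1 (virtual), which is 56.4 − (-6.769) = 63.17 cm to the left of lens 2, so d_o2 = +63.17 cm.
Lens 2: 1/d_i2 = 1/f₂ − 1/d_o2 = 1/(24.0) − 1/(63.17) = 0.02584, so d_i2 = 38.7 cm.
The final image is real, 38.7 cm to the right of lens 2 (overall magnification ≈ -0.38).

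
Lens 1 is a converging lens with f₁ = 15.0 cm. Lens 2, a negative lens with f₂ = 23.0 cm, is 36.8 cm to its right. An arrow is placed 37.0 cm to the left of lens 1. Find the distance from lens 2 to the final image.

7.70 cm

Lens 1: 1/d_i1 = 1/f₁ − 1/d_o1 = 1/(15.0) − 1/(37.0) = 0.03964, so d_i1 = 25.23 cm.
The intermediate image is 25.23 cm to the right of lens 1, which is 36.8 − (25.23) = 11.57 cm to the left of lens 2, so d_o2 = +11.57 cm.
Lens 2 is diverging, so f₂ = −23.0 cm.
Lens 2: 1/d_i2 = 1/f₂ − 1/d_o2 = 1/(-23.0) − 1/(11.57) = -0.1299, so d_i2 = -7.70 cm.
The final image is virtual, 7.70 cm to the left of lens 2 (overall magnification ≈ -0.45).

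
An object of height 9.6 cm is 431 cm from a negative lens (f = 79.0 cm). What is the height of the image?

1.49 cm

For a negative lens, f = -79.0 cm.
1/d_i = 1/f − 1/d_o = 1/(-79.00) − 1/(431) = -0.01498, so d_i = -66.76 cm.
m = −d_i/d_o = +0.1549.
|h_i| = |m|·h_o = 0.1549 × 9.6 = 1.49 cm. The image is virtual, upright and reduced, on the same side as the object.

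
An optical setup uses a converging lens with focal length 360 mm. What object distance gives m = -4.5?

440 mm

m = −d_i/d_o ⇒ d_i = −m·d_o.
1/f = 1/d_o + 1/d_i = 1/d_o − 1/(m·d_o) = (1 − 1/m)/d_o, so d_o = f(1 − 1/m) = (360.0)(1 − 1/(-4.5)) = 440 mm.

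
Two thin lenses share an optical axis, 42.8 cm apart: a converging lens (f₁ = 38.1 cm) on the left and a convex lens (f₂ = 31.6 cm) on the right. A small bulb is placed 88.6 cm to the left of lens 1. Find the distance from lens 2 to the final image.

13.7 cm

Lens 1: 1/d_i1 = 1/f₁ − 1/d_o1 = 1/(38.1) − 1/(88.6) = 0.01496, so d_i1 = 66.84 cm.
The intermediate image is 66.84 cm to the right of lens 1, which lies 24.04 cm to the right of lens 2 — a virtual object — so d_o2 = −24.04 cm.
Lens 2: 1/d_i2 = 1/f₂ − 1/d_o2 = 1/(31.6) − 1/(-24.04) = 0.07324, so d_i2 = 13.7 cm.
The final image is real, 13.7 cm to the right of lens 2 (overall magnification ≈ -0.43).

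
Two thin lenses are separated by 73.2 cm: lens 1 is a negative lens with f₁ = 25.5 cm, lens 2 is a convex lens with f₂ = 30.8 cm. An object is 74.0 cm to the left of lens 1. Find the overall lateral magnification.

m = -0.129

f₁ = −25.5 cm (diverging).
Lens 1: 1/d_i1 = 1/(-25.5) − 1/(74.0) = -0.05273, so d_i1 = -18.96 cm; m₁ = −d_i1/d_o1 = +0.2562.
d_o2 = 73.2 − (-18.96) = 92.16 cm.
Lens 2: 1/d_i2 = 1/(30.8) − 1/(92.16) = 0.02162, so d_i2 = 46.26 cm; m₂ = −d_i2/d_o2 = -0.5020.
m = m₁·m₂ = (+0.2562)(-0.5020) = -0.129.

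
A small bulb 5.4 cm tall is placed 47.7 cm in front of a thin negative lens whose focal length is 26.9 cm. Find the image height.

1.95 cm

For a negative lens, f = -26.9 cm.
1/d_i = 1/f − 1/d_o = 1/(-26.90) − 1/(47.7) = -0.05814, so d_i = -17.20 cm.
m = −d_i/d_o = +0.3606.
|h_i| = |m|·h_o = 0.3606 × 5.4 = 1.95 cm. The image is virtual, upright and reduced, on the same side as the object.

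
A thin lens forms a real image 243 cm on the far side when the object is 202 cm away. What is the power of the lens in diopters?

P = +0.907 D

d_i = +243 cm.
1/f = 1/d_o + 1/d_i = 1/(202) + 1/(243) = 0.009066 cm⁻¹.
f = 110.3 cm = 1.103 m, so P = 1/f = +0.907 D.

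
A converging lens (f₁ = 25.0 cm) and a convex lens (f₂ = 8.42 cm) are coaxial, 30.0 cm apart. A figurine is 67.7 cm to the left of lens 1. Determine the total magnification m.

m = -0.273

Lens 1: 1/d_i1 = 1/(25.0) − 1/(67.7) = 0.02523, so d_i1 = 39.64 cm; m₁ = −d_i1/d_o1 = -0.5855.
d_o2 = 30.0 − (39.64) = -9.640 cm (virtual object).
Lens 2: 1/d_i2 = 1/(8.42) − 1/(-9.640) = 0.2225, so d_i2 = 4.494 cm; m₂ = −d_i2/d_o2 = +0.4662.
m = m₁·m₂ = (-0.5855)(+0.4662) = -0.273.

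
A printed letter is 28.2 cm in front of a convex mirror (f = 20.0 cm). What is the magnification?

For a convex mirror, f = -20.0 cm.
1/d_i = 1/f − 1/d_o = 1/(-20.00) − 1/(28.2) = -0.08546, so d_i = -11.70 cm.
m = −d_i/d_o = −(-11.70)/(28.2) = +0.415.
The image is virtual, upright and reduced, behind the mirror.

m = +0.415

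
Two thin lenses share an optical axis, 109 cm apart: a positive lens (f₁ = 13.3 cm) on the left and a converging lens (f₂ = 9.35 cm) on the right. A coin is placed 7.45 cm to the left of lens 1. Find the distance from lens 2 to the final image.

Lens 1: 1/d_i1 = 1/f₁ − 1/d_o1 = 1/(13.3) − 1/(7.45) = -0.05904, so d_i1 = -16.94 cm.
The intermediate image is 16.94 cm to the left of lens 1 (virtual), which is 109 − (-16.94) = 125.9 cm to the left of lens 2, so d_o2 = +125.9 cm.
Lens 2: 1/d_i2 = 1/f₂ − 1/d_o2 = 1/(9.35) − 1/(125.9) = 0.09901, so d_i2 = 10.1 cm.
The final image is real, 10.1 cm to the right of lens 2 (overall magnification ≈ -0.18).

10.1 cm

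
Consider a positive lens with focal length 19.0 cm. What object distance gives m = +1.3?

m = −d_i/d_o ⇒ d_i = −m·d_o.
1/f = 1/d_o + 1/d_i = 1/d_o − 1/(m·d_o) = (1 − 1/m)/d_o, so d_o = f(1 − 1/m) = (19.00)(1 − 1/(+1.3)) = 4.38 cm.

4.38 cm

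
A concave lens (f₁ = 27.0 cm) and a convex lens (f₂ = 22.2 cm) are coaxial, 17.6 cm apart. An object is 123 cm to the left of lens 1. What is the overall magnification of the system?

f₁ = −27.0 cm (diverging).
Lens 1: 1/d_i1 = 1/(-27.0) − 1/(123) = -0.04517, so d_i1 = -22.14 cm; m₁ = −d_i1/d_o1 = +0.1800.
d_o2 = 17.6 − (-22.14) = 39.74 cm.
Lens 2: 1/d_i2 = 1/(22.2) − 1/(39.74) = 0.01988, so d_i2 = 50.30 cm; m₂ = −d_i2/d_o2 = -1.266.
m = m₁·m₂ = (+0.1800)(-1.266) = -0.228.

m = -0.228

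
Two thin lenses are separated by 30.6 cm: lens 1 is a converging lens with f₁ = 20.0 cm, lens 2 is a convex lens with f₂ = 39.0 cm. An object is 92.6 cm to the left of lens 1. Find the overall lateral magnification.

Lens 1: 1/d_i1 = 1/(20.0) − 1/(92.6) = 0.03920, so d_i1 = 25.51 cm; m₁ = −d_i1/d_o1 = -0.2755.
d_o2 = 30.6 − (25.51) = 5.090 cm.
Lens 2: 1/d_i2 = 1/(39.0) − 1/(5.090) = -0.1708, so d_i2 = -5.854 cm; m₂ = −d_i2/d_o2 = +1.150.
m = m₁·m₂ = (-0.2755)(+1.150) = -0.317.

m = -0.317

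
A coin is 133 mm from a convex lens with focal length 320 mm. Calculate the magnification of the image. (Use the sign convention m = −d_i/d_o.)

m = +1.71

1/d_i = 1/f − 1/d_o = 1/(320.0) − 1/(133) = -0.004394, so d_i = -227.6 mm.
m = −d_i/d_o = −(-227.6)/(133) = +1.71.
The image is virtual, upright and enlarged, on the same side as the object.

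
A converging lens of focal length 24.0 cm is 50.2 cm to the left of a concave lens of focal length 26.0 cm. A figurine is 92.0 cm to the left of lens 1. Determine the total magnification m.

Lens 1: 1/d_i1 = 1/(24.0) − 1/(92.0) = 0.03080, so d_i1 = 32.47 cm; m₁ = −d_i1/d_o1 = -0.3529.
d_o2 = 50.2 − (32.47) = 17.73 cm.
f₂ = −26.0 cm (diverging).
Lens 2: 1/d_i2 = 1/(-26.0) − 1/(17.73) = -0.09486, so d_i2 = -10.54 cm; m₂ = −d_i2/d_o2 = +0.5946.
m = m₁·m₂ = (-0.3529)(+0.5946) = -0.210.

m = -0.210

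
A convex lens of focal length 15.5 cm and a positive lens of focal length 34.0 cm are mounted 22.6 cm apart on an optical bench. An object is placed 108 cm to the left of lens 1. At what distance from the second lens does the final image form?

Lens 1: 1/d_i1 = 1/f₁ − 1/d_o1 = 1/(15.5) − 1/(108) = 0.05526, so d_i1 = 18.10 cm.
The intermediate image is 18.10 cm to the right of lens 1, which is 22.6 − (18.10) = 4.500 cm to the left of lens 2, so d_o2 = +4.500 cm.
Lens 2: 1/d_i2 = 1/f₂ − 1/d_o2 = 1/(34.0) − 1/(4.500) = -0.1928, so d_i2 = -5.19 cm.
The final image is virtual, 5.19 cm to the left of lens 2 (overall magnification ≈ -0.19).

5.19 cm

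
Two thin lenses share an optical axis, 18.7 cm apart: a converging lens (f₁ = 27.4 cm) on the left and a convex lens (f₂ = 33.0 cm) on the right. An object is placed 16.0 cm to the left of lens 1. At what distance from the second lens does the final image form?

78.1 cm

Lens 1: 1/d_i1 = 1/f₁ − 1/d_o1 = 1/(27.4) − 1/(16.0) = -0.02600, so d_i1 = -38.46 cm.
The intermediate image is 38.46 cm to the left of lens 1 (virtual), which is 18.7 − (-38.46) = 57.16 cm to the left of lens 2, so d_o2 = +57.16 cm.
Lens 2: 1/d_i2 = 1/f₂ − 1/d_o2 = 1/(33.0) − 1/(57.16) = 0.01281, so d_i2 = 78.1 cm.
The final image is real, 78.1 cm to the right of lens 2 (overall magnification ≈ -3.3).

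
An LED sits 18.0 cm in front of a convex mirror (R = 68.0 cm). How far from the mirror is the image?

f = R/2 = 68.0/2 = 34.00 cm; for a convex mirror, f = -34.00 cm.
Mirror equation: 1/v = 1/f − 1/u = 1/(-34.00) − 1/(18.0) = -0.02941 − 0.05556 = -0.08497, so v = -11.8 cm.
The image is virtual, upright and reduced, behind the mirror.

11.8 cm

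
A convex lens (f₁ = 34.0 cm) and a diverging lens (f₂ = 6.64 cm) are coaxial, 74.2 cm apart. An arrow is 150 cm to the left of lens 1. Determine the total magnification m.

m = -0.0528

Lens 1: 1/d_i1 = 1/(34.0) − 1/(150) = 0.02275, so d_i1 = 43.97 cm; m₁ = −d_i1/d_o1 = -0.2931.
d_o2 = 74.2 − (43.97) = 30.23 cm.
f₂ = −6.64 cm (diverging).
Lens 2: 1/d_i2 = 1/(-6.64) − 1/(30.23) = -0.1837, so d_i2 = -5.444 cm; m₂ = −d_i2/d_o2 = +0.1801.
m = m₁·m₂ = (-0.2931)(+0.1801) = -0.0528.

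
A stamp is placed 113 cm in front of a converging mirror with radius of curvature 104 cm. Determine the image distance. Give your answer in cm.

96.3 cm

f = R/2 = 104/2 = 52.00 cm.
Mirror equation: 1/v = 1/f − 1/u = 1/(52.00) − 1/(113) = 0.01923 − 0.008850 = 0.01038, so v = 96.3 cm.
The image is real, inverted and reduced, in front of the mirror.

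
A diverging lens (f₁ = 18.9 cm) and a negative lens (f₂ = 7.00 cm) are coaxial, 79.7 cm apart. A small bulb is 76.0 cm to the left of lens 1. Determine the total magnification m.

m = +0.0137

f₁ = −18.9 cm (diverging).
Lens 1: 1/d_i1 = 1/(-18.9) − 1/(76.0) = -0.06607, so d_i1 = -15.14 cm; m₁ = −d_i1/d_o1 = +0.1992.
d_o2 = 79.7 − (-15.14) = 94.84 cm.
f₂ = −7.00 cm (diverging).
Lens 2: 1/d_i2 = 1/(-7.00) − 1/(94.84) = -0.1534, so d_i2 = -6.519 cm; m₂ = −d_i2/d_o2 = +0.06874.
m = m₁·m₂ = (+0.1992)(+0.06874) = +0.0137.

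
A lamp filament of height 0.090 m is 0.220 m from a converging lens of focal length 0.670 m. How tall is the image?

1/d_i = 1/f − 1/d_o = 1/(0.6700) − 1/(0.220) = -3.053, so d_i = -0.3276 m.
m = −d_i/d_o = +1.489.
|h_i| = |m|·h_o = 1.489 × 0.090 = 0.134 m. The image is virtual, upright and enlarged, on the same side as the object.

0.134 m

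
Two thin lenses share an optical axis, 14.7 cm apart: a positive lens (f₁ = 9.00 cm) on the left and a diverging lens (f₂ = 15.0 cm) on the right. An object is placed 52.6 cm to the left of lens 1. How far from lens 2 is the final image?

Lens 1: 1/d_i1 = 1/f₁ − 1/d_o1 = 1/(9.00) − 1/(52.6) = 0.09210, so d_i1 = 10.86 cm.
The intermediate image is 10.86 cm to the right of lens 1, which is 14.7 − (10.86) = 3.840 cm to the left of lens 2, so d_o2 = +3.840 cm.
Lens 2 is diverging, so f₂ = −15.0 cm.
Lens 2: 1/d_i2 = 1/f₂ − 1/d_o2 = 1/(-15.0) − 1/(3.840) = -0.3271, so d_i2 = -3.06 cm.
The final image is virtual, 3.06 cm to the left of lens 2 (overall magnification ≈ -0.16).

3.06 cm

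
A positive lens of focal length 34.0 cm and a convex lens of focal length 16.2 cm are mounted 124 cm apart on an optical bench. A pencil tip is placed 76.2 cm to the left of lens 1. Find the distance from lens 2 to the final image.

21.9 cm

Lens 1: 1/d_i1 = 1/f₁ − 1/d_o1 = 1/(34.0) − 1/(76.2) = 0.01629, so d_i1 = 61.39 cm.
The intermediate image is 61.39 cm to the right of lens 1, which is 124 − (61.39) = 62.61 cm to the left of lens 2, so d_o2 = +62.61 cm.
Lens 2: 1/d_i2 = 1/f₂ − 1/d_o2 = 1/(16.2) − 1/(62.61) = 0.04576, so d_i2 = 21.9 cm.
The final image is real, 21.9 cm to the right of lens 2 (overall magnification ≈ 0.28).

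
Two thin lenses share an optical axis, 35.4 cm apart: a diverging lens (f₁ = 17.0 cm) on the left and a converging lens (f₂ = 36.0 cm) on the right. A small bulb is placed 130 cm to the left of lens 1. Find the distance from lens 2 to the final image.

Lens 1 is diverging, so f₁ = −17.0 cm.
Lens 1: 1/d_i1 = 1/f₁ − 1/d_o1 = 1/(-17.0) − 1/(130) = -0.06652, so d_i1 = -15.03 cm.
The intermediate image is 15.03 cm to the left of lens 1 (virtual), which is 35.4 − (-15.03) = 50.43 cm to the left of lens 2, so d_o2 = +50.43 cm.
Lens 2: 1/d_i2 = 1/f₂ − 1/d_o2 = 1/(36.0) − 1/(50.43) = 0.007948, so d_i2 = 126 cm.
The final image is real, 126 cm to the right of lens 2 (overall magnification ≈ -0.29).

126 cm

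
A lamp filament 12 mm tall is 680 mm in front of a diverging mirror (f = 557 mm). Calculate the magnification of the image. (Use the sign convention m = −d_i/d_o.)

m = +0.450

For a diverging mirror, f = -557 mm.
1/d_i = 1/f − 1/d_o = 1/(-557.0) − 1/(680) = -0.003266, so d_i = -306.2 mm.
m = −d_i/d_o = −(-306.2)/(680) = +0.450.
The image is virtual, upright and reduced, behind the mirror.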